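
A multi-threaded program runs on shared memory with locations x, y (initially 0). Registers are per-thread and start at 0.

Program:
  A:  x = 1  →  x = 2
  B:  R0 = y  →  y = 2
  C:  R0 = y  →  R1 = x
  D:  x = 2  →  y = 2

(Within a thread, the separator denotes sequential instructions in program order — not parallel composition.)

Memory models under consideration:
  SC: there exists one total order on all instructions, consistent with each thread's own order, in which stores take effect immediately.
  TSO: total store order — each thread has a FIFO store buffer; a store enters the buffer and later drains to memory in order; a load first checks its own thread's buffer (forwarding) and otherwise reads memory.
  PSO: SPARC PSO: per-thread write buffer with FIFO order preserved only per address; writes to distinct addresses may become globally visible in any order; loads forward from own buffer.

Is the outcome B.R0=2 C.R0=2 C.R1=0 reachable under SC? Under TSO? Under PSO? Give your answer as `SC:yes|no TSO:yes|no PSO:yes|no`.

outcome vector order: (B.R0,C.R0,C.R1)
under SC → (0,0,0), (0,0,1), (0,0,2), (0,2,0), (0,2,1), (0,2,2), (2,0,0), (2,0,1), (2,0,2), (2,2,1), (2,2,2)
under TSO → (0,0,0), (0,0,1), (0,0,2), (0,2,0), (0,2,1), (0,2,2), (2,0,0), (2,0,1), (2,0,2), (2,2,1), (2,2,2)
under PSO → (0,0,0), (0,0,1), (0,0,2), (0,2,0), (0,2,1), (0,2,2), (2,0,0), (2,0,1), (2,0,2), (2,2,0), (2,2,1), (2,2,2)
target (2,2,0) ∈ {PSO}

SC:no TSO:no PSO:yes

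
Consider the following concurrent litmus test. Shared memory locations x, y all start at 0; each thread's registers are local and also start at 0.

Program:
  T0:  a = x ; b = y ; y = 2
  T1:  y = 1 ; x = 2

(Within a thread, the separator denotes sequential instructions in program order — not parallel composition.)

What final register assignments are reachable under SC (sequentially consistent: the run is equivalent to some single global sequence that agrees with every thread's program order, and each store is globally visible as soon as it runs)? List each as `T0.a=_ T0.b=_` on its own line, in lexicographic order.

outcome vector order: (T0.a,T0.b)
|SC outcomes| = 3

T0.a=0 T0.b=0
T0.a=0 T0.b=1
T0.a=2 T0.b=1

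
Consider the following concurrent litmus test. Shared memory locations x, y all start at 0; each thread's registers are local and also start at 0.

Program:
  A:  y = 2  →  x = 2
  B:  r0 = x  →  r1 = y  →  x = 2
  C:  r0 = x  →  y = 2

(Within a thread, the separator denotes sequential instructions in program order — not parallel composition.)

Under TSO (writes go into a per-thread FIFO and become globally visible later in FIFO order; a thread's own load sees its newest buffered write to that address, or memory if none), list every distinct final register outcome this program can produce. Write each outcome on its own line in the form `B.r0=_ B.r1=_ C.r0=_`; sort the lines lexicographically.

B.r0=0 B.r1=0 C.r0=0
B.r0=0 B.r1=0 C.r0=2
B.r0=0 B.r1=2 C.r0=0
B.r0=0 B.r1=2 C.r0=2
B.r0=2 B.r1=2 C.r0=0
B.r0=2 B.r1=2 C.r0=2

outcome vector order: (B.r0,B.r1,C.r0)
|TSO outcomes| = 6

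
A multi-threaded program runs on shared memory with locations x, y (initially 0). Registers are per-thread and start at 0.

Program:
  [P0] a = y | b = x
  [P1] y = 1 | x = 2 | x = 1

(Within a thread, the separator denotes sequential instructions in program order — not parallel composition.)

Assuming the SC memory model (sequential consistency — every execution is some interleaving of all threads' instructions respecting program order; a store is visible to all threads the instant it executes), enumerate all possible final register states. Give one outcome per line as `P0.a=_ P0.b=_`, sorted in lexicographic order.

outcome vector order: (P0.a,P0.b)
|SC outcomes| = 6

P0.a=0 P0.b=0
P0.a=0 P0.b=1
P0.a=0 P0.b=2
P0.a=1 P0.b=0
P0.a=1 P0.b=1
P0.a=1 P0.b=2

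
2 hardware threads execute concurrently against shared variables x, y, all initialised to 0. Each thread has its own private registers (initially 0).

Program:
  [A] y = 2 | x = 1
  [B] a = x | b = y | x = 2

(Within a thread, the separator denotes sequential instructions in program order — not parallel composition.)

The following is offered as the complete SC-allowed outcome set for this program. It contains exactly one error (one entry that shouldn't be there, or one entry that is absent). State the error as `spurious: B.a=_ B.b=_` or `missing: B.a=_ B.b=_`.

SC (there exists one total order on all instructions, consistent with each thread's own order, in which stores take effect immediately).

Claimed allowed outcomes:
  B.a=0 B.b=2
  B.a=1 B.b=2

outcome vector order: (B.a,B.b)
SC: 3 outcomes — {<0 0>; <0 2>; <1 2>}
SC∖claimed = {<0 0>}

missing: B.a=0 B.b=0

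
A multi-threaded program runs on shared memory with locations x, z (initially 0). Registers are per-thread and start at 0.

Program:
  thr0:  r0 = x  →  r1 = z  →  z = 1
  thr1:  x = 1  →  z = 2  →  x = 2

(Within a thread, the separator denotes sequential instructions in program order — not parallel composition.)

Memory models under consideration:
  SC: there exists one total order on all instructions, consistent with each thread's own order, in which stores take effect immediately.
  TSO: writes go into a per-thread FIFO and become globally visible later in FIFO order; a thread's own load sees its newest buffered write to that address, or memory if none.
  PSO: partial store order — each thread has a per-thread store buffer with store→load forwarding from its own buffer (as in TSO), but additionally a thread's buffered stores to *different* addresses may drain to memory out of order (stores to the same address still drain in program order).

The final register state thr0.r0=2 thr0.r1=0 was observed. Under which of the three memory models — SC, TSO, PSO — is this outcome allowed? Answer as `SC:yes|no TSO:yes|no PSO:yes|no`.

outcome vector order: (thr0.r0,thr0.r1)
[SC] allowed = {00, 02, 10, 12, 22}
[TSO] allowed = {00, 02, 10, 12, 22}
[PSO] allowed = {00, 02, 10, 12, 20, 22}
target 20 ∈ {PSO}

SC:no TSO:no PSO:yes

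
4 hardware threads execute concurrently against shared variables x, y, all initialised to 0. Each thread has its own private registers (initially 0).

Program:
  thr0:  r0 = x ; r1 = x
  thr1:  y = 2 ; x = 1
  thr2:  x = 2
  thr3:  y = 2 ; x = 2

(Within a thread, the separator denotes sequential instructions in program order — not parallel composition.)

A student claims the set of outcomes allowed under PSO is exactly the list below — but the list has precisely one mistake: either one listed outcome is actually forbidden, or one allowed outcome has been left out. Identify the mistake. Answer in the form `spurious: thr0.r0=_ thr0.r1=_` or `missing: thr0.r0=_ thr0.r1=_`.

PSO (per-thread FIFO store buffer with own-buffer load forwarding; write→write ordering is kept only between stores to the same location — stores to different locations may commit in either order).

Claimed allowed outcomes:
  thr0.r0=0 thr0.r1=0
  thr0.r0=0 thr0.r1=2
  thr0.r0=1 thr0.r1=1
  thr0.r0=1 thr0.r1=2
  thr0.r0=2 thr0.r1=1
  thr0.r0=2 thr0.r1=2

outcome vector order: (thr0.r0,thr0.r1)
PSO: 7 outcomes — {0/0; 0/1; 0/2; 1/1; 1/2; 2/1; 2/2}
PSO∖claimed = {0/1}

missing: thr0.r0=0 thr0.r1=1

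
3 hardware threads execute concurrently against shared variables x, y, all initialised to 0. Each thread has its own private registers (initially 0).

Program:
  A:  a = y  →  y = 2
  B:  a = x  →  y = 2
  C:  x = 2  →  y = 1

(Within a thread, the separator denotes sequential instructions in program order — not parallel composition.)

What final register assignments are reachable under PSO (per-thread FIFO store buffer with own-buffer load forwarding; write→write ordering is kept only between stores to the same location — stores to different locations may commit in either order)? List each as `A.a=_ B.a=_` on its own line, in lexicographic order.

outcome vector order: (A.a,B.a)
|PSO outcomes| = 6

A.a=0 B.a=0
A.a=0 B.a=2
A.a=1 B.a=0
A.a=1 B.a=2
A.a=2 B.a=0
A.a=2 B.a=2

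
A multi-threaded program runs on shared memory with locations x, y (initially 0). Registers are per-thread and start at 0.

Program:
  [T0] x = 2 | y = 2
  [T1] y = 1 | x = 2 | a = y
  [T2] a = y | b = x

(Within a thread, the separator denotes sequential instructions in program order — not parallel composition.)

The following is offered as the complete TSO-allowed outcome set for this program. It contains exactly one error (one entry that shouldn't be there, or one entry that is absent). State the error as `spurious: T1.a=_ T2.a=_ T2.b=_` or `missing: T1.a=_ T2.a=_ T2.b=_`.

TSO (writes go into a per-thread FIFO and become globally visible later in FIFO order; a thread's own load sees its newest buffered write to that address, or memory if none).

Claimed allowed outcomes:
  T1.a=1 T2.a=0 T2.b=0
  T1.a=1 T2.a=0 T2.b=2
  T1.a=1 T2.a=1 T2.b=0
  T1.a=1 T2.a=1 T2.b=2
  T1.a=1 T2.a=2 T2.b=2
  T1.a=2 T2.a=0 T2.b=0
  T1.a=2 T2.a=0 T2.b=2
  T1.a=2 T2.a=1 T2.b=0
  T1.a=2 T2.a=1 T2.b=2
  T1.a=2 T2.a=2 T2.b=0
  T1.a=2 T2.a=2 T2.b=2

spurious: T1.a=2 T2.a=2 T2.b=0

outcome vector order: (T1.a,T2.a,T2.b)
TSO: 10 outcomes — {<1 0 0> <1 0 2> <1 1 0> <1 1 2> <1 2 2> <2 0 0> <2 0 2> <2 1 0> <2 1 2> <2 2 2>}
claimed∖TSO = {<2 2 0>}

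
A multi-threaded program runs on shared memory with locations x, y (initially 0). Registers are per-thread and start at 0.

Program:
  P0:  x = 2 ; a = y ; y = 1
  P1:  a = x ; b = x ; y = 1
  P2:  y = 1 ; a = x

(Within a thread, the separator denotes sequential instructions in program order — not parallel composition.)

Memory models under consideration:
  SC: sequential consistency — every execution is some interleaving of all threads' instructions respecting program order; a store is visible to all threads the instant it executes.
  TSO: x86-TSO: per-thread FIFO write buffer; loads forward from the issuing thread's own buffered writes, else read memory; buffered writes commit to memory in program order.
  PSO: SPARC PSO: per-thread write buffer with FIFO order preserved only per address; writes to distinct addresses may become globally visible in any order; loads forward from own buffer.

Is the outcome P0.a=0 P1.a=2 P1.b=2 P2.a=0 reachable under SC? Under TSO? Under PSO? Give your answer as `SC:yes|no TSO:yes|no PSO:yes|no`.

outcome vector order: (P0.a,P1.a,P1.b,P2.a)
under SC → 0/0/0/2, 0/0/2/2, 0/2/2/2, 1/0/0/0, 1/0/0/2, 1/0/2/0, 1/0/2/2, 1/2/2/0, 1/2/2/2
under TSO → 0/0/0/0, 0/0/0/2, 0/0/2/0, 0/0/2/2, 0/2/2/0, 0/2/2/2, 1/0/0/0, 1/0/0/2, 1/0/2/0, 1/0/2/2, 1/2/2/0, 1/2/2/2
under PSO → 0/0/0/0, 0/0/0/2, 0/0/2/0, 0/0/2/2, 0/2/2/0, 0/2/2/2, 1/0/0/0, 1/0/0/2, 1/0/2/0, 1/0/2/2, 1/2/2/0, 1/2/2/2
target 0/2/2/0 ∈ {TSO,PSO}

SC:no TSO:yes PSO:yes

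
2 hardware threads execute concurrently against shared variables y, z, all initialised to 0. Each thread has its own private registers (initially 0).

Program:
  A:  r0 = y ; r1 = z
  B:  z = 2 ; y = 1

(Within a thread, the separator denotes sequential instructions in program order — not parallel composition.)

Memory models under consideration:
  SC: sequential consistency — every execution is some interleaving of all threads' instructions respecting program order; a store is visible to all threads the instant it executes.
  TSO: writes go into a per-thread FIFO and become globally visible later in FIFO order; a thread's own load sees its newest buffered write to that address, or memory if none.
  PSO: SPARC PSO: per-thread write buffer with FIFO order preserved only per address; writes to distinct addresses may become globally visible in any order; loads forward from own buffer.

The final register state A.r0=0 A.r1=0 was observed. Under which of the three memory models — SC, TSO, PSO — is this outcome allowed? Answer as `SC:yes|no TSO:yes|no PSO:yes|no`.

SC:yes TSO:yes PSO:yes

outcome vector order: (A.r0,A.r1)
SC: 3 outcomes — {<0 0> <0 2> <1 2>}
TSO: 3 outcomes — {<0 0> <0 2> <1 2>}
PSO: 4 outcomes — {<0 0> <0 2> <1 0> <1 2>}
target <0 0> ∈ {SC,TSO,PSO}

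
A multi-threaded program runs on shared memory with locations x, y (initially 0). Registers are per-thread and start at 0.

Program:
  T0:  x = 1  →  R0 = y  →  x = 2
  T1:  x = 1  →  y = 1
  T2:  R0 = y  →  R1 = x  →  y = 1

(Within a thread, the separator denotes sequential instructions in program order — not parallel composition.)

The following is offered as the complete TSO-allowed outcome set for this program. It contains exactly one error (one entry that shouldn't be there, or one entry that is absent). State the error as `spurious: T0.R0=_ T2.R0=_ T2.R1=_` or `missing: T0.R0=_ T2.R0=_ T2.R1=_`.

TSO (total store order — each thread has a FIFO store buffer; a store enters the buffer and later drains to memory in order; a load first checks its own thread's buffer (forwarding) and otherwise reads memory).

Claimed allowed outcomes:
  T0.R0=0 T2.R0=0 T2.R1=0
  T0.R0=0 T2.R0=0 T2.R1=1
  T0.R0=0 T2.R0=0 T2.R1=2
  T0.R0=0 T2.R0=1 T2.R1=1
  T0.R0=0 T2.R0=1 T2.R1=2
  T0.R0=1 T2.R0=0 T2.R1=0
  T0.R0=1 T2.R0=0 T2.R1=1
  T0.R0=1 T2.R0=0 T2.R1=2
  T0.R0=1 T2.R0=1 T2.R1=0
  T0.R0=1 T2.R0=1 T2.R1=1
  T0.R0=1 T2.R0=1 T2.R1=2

spurious: T0.R0=1 T2.R0=1 T2.R1=0

outcome vector order: (T0.R0,T2.R0,T2.R1)
TSO (10): (0,0,0), (0,0,1), (0,0,2), (0,1,1), (0,1,2), (1,0,0), (1,0,1), (1,0,2), (1,1,1), (1,1,2)
claimed∖TSO = {(1,1,0)}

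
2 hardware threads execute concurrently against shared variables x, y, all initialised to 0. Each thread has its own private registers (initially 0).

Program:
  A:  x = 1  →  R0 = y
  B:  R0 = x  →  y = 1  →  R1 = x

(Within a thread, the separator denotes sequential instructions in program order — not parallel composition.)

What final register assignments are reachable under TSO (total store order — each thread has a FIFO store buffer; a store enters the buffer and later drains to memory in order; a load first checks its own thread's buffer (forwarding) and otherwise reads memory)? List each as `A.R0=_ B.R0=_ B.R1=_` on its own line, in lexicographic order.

A.R0=0 B.R0=0 B.R1=0
A.R0=0 B.R0=0 B.R1=1
A.R0=0 B.R0=1 B.R1=1
A.R0=1 B.R0=0 B.R1=0
A.R0=1 B.R0=0 B.R1=1
A.R0=1 B.R0=1 B.R1=1

outcome vector order: (A.R0,B.R0,B.R1)
|TSO outcomes| = 6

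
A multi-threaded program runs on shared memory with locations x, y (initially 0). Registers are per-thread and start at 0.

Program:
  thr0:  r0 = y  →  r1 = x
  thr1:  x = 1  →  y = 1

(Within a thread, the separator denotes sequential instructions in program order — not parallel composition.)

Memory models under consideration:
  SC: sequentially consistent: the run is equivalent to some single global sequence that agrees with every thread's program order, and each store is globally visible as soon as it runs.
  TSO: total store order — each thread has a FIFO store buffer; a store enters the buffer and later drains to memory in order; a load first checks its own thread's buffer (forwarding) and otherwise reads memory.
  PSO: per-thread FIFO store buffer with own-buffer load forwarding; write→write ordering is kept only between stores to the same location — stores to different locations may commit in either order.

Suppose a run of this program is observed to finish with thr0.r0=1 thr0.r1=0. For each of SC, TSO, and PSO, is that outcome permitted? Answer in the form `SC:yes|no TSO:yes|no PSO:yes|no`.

outcome vector order: (thr0.r0,thr0.r1)
[SC] allowed = {<0 0>, <0 1>, <1 1>}
[TSO] allowed = {<0 0>, <0 1>, <1 1>}
[PSO] allowed = {<0 0>, <0 1>, <1 0>, <1 1>}
target <1 0> ∈ {PSO}

SC:no TSO:no PSO:yes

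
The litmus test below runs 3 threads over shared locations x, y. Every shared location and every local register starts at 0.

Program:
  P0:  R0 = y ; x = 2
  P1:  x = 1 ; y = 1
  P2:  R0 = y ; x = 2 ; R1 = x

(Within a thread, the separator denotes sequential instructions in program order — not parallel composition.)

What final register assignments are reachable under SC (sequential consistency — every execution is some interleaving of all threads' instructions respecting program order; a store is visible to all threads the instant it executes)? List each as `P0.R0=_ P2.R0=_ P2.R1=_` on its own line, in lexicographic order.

outcome vector order: (P0.R0,P2.R0,P2.R1)
|SC outcomes| = 6

P0.R0=0 P2.R0=0 P2.R1=1
P0.R0=0 P2.R0=0 P2.R1=2
P0.R0=0 P2.R0=1 P2.R1=2
P0.R0=1 P2.R0=0 P2.R1=1
P0.R0=1 P2.R0=0 P2.R1=2
P0.R0=1 P2.R0=1 P2.R1=2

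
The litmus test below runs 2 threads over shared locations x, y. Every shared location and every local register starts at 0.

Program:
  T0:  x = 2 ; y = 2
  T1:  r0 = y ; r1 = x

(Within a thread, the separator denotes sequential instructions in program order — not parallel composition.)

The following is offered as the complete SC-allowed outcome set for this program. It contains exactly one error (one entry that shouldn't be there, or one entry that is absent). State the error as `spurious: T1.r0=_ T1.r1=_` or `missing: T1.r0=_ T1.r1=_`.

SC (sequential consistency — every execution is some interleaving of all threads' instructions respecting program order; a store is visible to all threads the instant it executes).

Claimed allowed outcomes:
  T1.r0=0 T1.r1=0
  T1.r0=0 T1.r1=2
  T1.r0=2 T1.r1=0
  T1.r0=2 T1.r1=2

spurious: T1.r0=2 T1.r1=0

outcome vector order: (T1.r0,T1.r1)
[SC] allowed = {<0 0>; <0 2>; <2 2>}
claimed∖SC = {<2 0>}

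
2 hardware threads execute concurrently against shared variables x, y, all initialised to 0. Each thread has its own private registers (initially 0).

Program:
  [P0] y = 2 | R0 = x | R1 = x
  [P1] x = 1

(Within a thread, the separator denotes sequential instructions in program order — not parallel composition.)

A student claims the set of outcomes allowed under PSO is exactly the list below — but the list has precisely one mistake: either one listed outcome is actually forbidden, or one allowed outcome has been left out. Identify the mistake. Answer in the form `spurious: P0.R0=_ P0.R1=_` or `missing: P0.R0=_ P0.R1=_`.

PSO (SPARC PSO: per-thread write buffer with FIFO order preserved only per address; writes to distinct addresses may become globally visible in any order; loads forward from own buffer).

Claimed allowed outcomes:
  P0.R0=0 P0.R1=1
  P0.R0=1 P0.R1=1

missing: P0.R0=0 P0.R1=0

outcome vector order: (P0.R0,P0.R1)
PSO (3): 00 01 11
PSO∖claimed = {00}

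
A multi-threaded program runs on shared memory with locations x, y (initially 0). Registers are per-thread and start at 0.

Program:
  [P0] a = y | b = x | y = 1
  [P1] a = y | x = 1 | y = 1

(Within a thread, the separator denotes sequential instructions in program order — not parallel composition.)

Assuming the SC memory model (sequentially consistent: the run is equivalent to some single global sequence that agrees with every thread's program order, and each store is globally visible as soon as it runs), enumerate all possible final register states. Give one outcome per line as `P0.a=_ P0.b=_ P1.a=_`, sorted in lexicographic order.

P0.a=0 P0.b=0 P1.a=0
P0.a=0 P0.b=0 P1.a=1
P0.a=0 P0.b=1 P1.a=0
P0.a=1 P0.b=1 P1.a=0

outcome vector order: (P0.a,P0.b,P1.a)
|SC outcomes| = 4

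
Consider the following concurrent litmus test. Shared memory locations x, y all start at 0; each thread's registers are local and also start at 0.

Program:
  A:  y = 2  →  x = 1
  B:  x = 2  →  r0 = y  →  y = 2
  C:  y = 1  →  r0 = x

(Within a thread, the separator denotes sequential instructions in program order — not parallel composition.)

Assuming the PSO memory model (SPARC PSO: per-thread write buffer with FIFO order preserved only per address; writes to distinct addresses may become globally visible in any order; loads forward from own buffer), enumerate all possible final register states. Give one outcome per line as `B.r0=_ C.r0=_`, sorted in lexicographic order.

outcome vector order: (B.r0,C.r0)
|PSO outcomes| = 9

B.r0=0 C.r0=0
B.r0=0 C.r0=1
B.r0=0 C.r0=2
B.r0=1 C.r0=0
B.r0=1 C.r0=1
B.r0=1 C.r0=2
B.r0=2 C.r0=0
B.r0=2 C.r0=1
B.r0=2 C.r0=2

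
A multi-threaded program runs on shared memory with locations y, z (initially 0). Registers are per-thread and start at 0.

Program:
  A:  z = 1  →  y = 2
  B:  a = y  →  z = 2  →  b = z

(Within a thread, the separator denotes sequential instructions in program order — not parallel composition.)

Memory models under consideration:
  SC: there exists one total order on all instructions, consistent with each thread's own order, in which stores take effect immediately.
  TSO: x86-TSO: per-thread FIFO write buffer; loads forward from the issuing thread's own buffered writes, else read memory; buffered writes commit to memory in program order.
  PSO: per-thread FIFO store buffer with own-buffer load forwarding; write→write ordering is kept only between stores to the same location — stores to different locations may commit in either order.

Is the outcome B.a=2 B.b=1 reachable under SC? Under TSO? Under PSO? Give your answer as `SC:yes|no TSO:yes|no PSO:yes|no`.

SC:no TSO:no PSO:yes

outcome vector order: (B.a,B.b)
[SC] allowed = {0/1 0/2 2/2}
[TSO] allowed = {0/1 0/2 2/2}
[PSO] allowed = {0/1 0/2 2/1 2/2}
target 2/1 ∈ {PSO}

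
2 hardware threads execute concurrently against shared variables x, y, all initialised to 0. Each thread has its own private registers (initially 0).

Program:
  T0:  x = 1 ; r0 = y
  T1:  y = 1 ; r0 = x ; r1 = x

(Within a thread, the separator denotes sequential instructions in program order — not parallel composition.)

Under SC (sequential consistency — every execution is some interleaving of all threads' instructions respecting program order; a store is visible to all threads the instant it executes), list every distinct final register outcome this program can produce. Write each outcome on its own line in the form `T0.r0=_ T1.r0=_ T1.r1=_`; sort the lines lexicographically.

T0.r0=0 T1.r0=1 T1.r1=1
T0.r0=1 T1.r0=0 T1.r1=0
T0.r0=1 T1.r0=0 T1.r1=1
T0.r0=1 T1.r0=1 T1.r1=1

outcome vector order: (T0.r0,T1.r0,T1.r1)
|SC outcomes| = 4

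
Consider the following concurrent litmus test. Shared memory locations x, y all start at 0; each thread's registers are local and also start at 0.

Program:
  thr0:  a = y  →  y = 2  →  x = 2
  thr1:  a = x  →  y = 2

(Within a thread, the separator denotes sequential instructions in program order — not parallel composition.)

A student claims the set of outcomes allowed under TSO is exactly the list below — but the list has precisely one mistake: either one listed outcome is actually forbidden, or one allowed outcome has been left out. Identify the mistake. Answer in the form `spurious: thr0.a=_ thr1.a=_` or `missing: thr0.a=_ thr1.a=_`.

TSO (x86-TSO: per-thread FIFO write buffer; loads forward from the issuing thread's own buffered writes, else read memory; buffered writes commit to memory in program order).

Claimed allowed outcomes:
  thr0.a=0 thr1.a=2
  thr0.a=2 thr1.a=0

outcome vector order: (thr0.a,thr1.a)
TSO: 3 outcomes — {0/0, 0/2, 2/0}
TSO∖claimed = {0/0}

missing: thr0.a=0 thr1.a=0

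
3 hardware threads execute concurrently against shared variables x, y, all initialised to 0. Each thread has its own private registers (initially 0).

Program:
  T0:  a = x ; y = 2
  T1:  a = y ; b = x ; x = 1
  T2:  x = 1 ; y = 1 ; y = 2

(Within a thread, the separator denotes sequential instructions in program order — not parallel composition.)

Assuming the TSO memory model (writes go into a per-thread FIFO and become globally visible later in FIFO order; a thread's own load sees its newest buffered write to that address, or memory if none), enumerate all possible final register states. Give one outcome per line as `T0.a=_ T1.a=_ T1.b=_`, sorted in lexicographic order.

outcome vector order: (T0.a,T1.a,T1.b)
|TSO outcomes| = 9

T0.a=0 T1.a=0 T1.b=0
T0.a=0 T1.a=0 T1.b=1
T0.a=0 T1.a=1 T1.b=1
T0.a=0 T1.a=2 T1.b=0
T0.a=0 T1.a=2 T1.b=1
T0.a=1 T1.a=0 T1.b=0
T0.a=1 T1.a=0 T1.b=1
T0.a=1 T1.a=1 T1.b=1
T0.a=1 T1.a=2 T1.b=1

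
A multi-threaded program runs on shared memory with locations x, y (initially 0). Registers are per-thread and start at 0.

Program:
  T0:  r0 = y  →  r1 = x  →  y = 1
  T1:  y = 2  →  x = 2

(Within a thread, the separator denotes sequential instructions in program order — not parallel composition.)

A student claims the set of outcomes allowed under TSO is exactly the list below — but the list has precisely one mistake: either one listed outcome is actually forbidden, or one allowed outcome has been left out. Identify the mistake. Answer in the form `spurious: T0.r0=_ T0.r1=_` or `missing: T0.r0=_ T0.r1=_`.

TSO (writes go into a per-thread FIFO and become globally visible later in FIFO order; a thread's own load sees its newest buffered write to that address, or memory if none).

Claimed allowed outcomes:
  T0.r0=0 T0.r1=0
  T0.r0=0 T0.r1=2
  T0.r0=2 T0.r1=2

outcome vector order: (T0.r0,T0.r1)
under TSO → <0 0>, <0 2>, <2 0>, <2 2>
TSO∖claimed = {<2 0>}

missing: T0.r0=2 T0.r1=0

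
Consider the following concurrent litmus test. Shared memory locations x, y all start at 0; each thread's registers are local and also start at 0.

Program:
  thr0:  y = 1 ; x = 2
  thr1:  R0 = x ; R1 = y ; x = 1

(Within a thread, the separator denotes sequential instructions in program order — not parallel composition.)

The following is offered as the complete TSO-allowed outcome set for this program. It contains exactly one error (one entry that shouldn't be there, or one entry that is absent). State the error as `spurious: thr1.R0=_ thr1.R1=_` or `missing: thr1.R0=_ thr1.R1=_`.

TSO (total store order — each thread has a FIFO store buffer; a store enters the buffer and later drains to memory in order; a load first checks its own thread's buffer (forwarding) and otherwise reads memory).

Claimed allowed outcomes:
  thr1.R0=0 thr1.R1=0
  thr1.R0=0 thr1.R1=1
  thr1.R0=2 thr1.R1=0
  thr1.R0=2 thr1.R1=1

outcome vector order: (thr1.R0,thr1.R1)
under TSO → (0,0) (0,1) (2,1)
claimed∖TSO = {(2,0)}

spurious: thr1.R0=2 thr1.R1=0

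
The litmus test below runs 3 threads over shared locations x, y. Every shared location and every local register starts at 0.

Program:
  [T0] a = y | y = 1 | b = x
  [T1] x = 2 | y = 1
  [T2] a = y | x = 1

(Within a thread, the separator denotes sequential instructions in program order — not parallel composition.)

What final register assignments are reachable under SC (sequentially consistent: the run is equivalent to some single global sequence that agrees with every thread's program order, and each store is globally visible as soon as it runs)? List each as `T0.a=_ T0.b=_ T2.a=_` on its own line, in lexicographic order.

outcome vector order: (T0.a,T0.b,T2.a)
|SC outcomes| = 10

T0.a=0 T0.b=0 T2.a=0
T0.a=0 T0.b=0 T2.a=1
T0.a=0 T0.b=1 T2.a=0
T0.a=0 T0.b=1 T2.a=1
T0.a=0 T0.b=2 T2.a=0
T0.a=0 T0.b=2 T2.a=1
T0.a=1 T0.b=1 T2.a=0
T0.a=1 T0.b=1 T2.a=1
T0.a=1 T0.b=2 T2.a=0
T0.a=1 T0.b=2 T2.a=1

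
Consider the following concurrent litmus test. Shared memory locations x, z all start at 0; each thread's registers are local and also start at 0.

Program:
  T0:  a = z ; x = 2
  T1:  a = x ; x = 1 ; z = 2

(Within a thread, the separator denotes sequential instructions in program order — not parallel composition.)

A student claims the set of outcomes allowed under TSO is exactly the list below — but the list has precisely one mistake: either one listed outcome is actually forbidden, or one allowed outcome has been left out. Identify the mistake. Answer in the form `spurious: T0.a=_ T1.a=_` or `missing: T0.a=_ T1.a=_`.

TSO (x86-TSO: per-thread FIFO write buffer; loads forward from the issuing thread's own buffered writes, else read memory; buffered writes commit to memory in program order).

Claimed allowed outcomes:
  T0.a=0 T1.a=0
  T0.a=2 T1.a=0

missing: T0.a=0 T1.a=2

outcome vector order: (T0.a,T1.a)
under TSO → <0 0>; <0 2>; <2 0>
TSO∖claimed = {<0 2>}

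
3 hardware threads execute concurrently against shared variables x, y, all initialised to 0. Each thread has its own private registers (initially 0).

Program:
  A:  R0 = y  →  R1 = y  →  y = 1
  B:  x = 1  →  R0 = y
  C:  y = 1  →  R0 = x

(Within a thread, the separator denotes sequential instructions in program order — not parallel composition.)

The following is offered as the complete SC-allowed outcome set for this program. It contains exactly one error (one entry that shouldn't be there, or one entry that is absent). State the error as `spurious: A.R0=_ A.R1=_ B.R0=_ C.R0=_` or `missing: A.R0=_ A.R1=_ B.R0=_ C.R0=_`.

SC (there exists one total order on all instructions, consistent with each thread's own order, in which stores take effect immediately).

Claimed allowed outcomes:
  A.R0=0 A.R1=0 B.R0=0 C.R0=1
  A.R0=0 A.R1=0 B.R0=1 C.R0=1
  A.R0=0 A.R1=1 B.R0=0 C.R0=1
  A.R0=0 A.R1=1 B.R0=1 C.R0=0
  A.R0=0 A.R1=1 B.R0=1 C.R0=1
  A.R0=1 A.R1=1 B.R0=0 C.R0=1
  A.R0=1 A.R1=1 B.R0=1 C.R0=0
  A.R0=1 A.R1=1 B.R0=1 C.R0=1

outcome vector order: (A.R0,A.R1,B.R0,C.R0)
SC (9): 0001 0010 0011 0101 0110 0111 1101 1110 1111
SC∖claimed = {0010}

missing: A.R0=0 A.R1=0 B.R0=1 C.R0=0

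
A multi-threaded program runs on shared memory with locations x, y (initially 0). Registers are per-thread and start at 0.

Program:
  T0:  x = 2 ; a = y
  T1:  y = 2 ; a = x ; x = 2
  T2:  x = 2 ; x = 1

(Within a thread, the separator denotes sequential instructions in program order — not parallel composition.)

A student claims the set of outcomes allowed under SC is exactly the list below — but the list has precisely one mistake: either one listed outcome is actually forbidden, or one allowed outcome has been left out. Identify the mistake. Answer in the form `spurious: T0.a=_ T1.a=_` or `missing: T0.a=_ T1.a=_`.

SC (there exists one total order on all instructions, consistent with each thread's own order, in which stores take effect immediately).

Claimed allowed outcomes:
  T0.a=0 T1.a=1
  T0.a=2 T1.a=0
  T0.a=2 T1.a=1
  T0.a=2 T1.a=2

outcome vector order: (T0.a,T1.a)
SC: 5 outcomes — {(0,1), (0,2), (2,0), (2,1), (2,2)}
SC∖claimed = {(0,2)}

missing: T0.a=0 T1.a=2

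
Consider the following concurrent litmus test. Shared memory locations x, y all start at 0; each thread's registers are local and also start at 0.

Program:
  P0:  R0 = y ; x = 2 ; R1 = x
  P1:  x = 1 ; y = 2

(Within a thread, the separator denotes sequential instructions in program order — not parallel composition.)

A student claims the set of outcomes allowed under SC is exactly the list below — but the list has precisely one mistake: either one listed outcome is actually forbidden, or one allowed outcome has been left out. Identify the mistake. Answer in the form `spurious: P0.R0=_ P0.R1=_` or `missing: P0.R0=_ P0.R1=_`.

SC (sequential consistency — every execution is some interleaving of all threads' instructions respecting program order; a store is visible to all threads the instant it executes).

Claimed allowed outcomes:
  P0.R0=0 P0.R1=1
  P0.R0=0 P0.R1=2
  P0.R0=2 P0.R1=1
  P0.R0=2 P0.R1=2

spurious: P0.R0=2 P0.R1=1

outcome vector order: (P0.R0,P0.R1)
[SC] allowed = {01, 02, 22}
claimed∖SC = {21}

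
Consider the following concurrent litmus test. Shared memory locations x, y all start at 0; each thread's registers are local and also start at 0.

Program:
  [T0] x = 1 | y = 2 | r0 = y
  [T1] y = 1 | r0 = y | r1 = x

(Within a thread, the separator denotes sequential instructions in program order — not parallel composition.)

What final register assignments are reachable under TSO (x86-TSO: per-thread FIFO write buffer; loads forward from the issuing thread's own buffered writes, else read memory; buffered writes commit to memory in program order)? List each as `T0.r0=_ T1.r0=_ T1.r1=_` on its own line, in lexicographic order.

outcome vector order: (T0.r0,T1.r0,T1.r1)
|TSO outcomes| = 5

T0.r0=1 T1.r0=1 T1.r1=0
T0.r0=1 T1.r0=1 T1.r1=1
T0.r0=2 T1.r0=1 T1.r1=0
T0.r0=2 T1.r0=1 T1.r1=1
T0.r0=2 T1.r0=2 T1.r1=1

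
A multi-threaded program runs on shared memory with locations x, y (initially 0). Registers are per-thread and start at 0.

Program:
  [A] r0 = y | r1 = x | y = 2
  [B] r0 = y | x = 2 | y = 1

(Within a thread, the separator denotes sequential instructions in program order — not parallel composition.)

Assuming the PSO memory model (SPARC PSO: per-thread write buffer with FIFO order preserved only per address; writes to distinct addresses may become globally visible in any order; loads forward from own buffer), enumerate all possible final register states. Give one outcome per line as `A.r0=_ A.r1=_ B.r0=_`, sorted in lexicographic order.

A.r0=0 A.r1=0 B.r0=0
A.r0=0 A.r1=0 B.r0=2
A.r0=0 A.r1=2 B.r0=0
A.r0=1 A.r1=0 B.r0=0
A.r0=1 A.r1=2 B.r0=0

outcome vector order: (A.r0,A.r1,B.r0)
|PSO outcomes| = 5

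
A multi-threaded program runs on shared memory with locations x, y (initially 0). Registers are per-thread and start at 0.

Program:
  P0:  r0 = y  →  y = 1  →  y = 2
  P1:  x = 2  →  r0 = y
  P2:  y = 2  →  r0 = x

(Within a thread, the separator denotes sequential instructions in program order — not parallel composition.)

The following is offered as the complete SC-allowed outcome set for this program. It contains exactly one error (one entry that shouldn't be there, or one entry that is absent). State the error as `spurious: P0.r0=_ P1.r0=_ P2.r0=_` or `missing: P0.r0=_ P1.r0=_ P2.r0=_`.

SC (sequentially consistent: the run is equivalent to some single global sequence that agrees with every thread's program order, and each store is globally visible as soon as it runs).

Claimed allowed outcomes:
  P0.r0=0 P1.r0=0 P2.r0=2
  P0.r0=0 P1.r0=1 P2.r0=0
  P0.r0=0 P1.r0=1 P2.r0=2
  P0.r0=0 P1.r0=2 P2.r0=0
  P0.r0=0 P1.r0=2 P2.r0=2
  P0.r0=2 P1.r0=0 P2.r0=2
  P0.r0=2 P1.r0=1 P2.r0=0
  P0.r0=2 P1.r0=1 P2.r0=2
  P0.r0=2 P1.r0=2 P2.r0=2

outcome vector order: (P0.r0,P1.r0,P2.r0)
under SC → <0 0 2>, <0 1 0>, <0 1 2>, <0 2 0>, <0 2 2>, <2 0 2>, <2 1 0>, <2 1 2>, <2 2 0>, <2 2 2>
SC∖claimed = {<2 2 0>}

missing: P0.r0=2 P1.r0=2 P2.r0=0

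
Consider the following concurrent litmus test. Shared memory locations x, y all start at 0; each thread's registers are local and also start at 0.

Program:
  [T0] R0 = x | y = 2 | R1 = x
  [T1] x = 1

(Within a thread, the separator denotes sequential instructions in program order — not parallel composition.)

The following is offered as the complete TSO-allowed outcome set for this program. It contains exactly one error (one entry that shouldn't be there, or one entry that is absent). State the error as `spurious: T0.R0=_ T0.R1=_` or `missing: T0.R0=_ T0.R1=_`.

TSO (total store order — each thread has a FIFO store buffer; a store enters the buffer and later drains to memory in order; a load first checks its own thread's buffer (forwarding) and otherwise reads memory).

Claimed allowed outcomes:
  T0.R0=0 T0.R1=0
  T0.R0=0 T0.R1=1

outcome vector order: (T0.R0,T0.R1)
under TSO → <0 0>, <0 1>, <1 1>
TSO∖claimed = {<1 1>}

missing: T0.R0=1 T0.R1=1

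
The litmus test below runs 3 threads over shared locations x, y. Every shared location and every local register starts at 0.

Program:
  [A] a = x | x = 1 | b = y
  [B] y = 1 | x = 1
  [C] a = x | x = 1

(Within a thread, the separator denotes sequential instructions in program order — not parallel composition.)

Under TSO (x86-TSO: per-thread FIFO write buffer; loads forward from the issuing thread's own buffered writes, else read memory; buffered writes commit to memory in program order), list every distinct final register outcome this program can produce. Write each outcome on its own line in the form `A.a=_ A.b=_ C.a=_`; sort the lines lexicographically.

outcome vector order: (A.a,A.b,C.a)
|TSO outcomes| = 7

A.a=0 A.b=0 C.a=0
A.a=0 A.b=0 C.a=1
A.a=0 A.b=1 C.a=0
A.a=0 A.b=1 C.a=1
A.a=1 A.b=0 C.a=0
A.a=1 A.b=1 C.a=0
A.a=1 A.b=1 C.a=1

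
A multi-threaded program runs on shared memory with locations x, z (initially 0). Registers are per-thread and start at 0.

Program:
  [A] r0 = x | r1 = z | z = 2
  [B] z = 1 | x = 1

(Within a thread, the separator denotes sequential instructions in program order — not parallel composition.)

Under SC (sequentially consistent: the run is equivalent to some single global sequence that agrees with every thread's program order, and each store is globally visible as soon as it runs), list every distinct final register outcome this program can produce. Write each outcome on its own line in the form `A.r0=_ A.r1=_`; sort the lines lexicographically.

A.r0=0 A.r1=0
A.r0=0 A.r1=1
A.r0=1 A.r1=1

outcome vector order: (A.r0,A.r1)
|SC outcomes| = 3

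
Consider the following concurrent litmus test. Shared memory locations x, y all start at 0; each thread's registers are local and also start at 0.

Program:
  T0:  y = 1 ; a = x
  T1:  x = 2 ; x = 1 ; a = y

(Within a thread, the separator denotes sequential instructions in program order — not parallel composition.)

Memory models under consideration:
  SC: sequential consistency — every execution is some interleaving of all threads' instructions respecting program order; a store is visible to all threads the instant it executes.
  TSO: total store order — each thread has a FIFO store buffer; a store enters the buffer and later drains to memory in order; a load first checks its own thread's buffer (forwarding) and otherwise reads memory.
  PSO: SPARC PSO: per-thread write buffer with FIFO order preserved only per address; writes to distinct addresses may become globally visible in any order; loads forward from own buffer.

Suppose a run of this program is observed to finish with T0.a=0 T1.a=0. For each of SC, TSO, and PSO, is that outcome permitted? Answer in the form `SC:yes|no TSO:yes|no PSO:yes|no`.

SC:no TSO:yes PSO:yes

outcome vector order: (T0.a,T1.a)
[SC] allowed = {(0,1); (1,0); (1,1); (2,1)}
[TSO] allowed = {(0,0); (0,1); (1,0); (1,1); (2,0); (2,1)}
[PSO] allowed = {(0,0); (0,1); (1,0); (1,1); (2,0); (2,1)}
target (0,0) ∈ {TSO,PSO}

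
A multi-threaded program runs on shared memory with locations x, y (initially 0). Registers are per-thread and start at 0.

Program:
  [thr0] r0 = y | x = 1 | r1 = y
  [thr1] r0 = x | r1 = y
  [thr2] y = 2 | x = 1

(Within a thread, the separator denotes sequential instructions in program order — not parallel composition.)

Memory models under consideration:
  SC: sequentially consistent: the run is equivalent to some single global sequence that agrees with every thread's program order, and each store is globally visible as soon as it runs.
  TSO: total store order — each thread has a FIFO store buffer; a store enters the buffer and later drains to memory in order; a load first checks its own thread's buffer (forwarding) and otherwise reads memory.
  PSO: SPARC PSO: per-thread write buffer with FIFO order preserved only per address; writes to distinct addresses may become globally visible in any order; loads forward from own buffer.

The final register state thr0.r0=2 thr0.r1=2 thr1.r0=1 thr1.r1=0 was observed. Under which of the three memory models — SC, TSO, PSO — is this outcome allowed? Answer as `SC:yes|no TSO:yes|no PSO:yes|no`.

SC:no TSO:no PSO:yes

outcome vector order: (thr0.r0,thr0.r1,thr1.r0,thr1.r1)
[SC] allowed = {<0 0 0 0>, <0 0 0 2>, <0 0 1 0>, <0 0 1 2>, <0 2 0 0>, <0 2 0 2>, <0 2 1 0>, <0 2 1 2>, <2 2 0 0>, <2 2 0 2>, <2 2 1 2>}
[TSO] allowed = {<0 0 0 0>, <0 0 0 2>, <0 0 1 0>, <0 0 1 2>, <0 2 0 0>, <0 2 0 2>, <0 2 1 0>, <0 2 1 2>, <2 2 0 0>, <2 2 0 2>, <2 2 1 2>}
[PSO] allowed = {<0 0 0 0>, <0 0 0 2>, <0 0 1 0>, <0 0 1 2>, <0 2 0 0>, <0 2 0 2>, <0 2 1 0>, <0 2 1 2>, <2 2 0 0>, <2 2 0 2>, <2 2 1 0>, <2 2 1 2>}
target <2 2 1 0> ∈ {PSO}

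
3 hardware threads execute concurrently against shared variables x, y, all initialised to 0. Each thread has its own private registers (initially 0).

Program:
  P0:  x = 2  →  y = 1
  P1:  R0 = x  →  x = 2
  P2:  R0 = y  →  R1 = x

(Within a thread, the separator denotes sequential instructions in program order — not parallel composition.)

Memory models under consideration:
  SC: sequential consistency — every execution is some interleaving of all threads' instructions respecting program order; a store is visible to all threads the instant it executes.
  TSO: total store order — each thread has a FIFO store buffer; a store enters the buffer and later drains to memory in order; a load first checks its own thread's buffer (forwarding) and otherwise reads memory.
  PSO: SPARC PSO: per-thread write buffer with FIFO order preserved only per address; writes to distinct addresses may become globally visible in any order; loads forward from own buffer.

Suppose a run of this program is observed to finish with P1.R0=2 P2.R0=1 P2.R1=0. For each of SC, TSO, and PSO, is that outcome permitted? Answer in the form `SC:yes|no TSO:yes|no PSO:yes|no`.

SC:no TSO:no PSO:yes

outcome vector order: (P1.R0,P2.R0,P2.R1)
under SC → (0,0,0) (0,0,2) (0,1,2) (2,0,0) (2,0,2) (2,1,2)
under TSO → (0,0,0) (0,0,2) (0,1,2) (2,0,0) (2,0,2) (2,1,2)
under PSO → (0,0,0) (0,0,2) (0,1,0) (0,1,2) (2,0,0) (2,0,2) (2,1,0) (2,1,2)
target (2,1,0) ∈ {PSO}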